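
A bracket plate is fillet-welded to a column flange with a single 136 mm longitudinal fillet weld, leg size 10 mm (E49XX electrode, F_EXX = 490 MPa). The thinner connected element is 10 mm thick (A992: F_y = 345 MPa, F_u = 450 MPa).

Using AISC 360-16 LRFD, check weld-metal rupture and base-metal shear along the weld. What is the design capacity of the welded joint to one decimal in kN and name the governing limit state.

212.0 kN (weld metal governs)

Weld metal: throat = 0.707×10 = 7.07 mm, L = 136 mm. φR_n = 0.75 × 0.6 × 490 × 7.07 × 136 = 212.0 kN.
Base metal shear (10 mm plate): yield φR_n = 1.0×0.6×345×10×136 = 281.5 kN; rupture φR_n = 0.75×0.6×450×10×136 = 275.4 kN; take 275.4 kN (rupture).
Governing: min(212.0, 275.4) = 212.0 kN → weld metal.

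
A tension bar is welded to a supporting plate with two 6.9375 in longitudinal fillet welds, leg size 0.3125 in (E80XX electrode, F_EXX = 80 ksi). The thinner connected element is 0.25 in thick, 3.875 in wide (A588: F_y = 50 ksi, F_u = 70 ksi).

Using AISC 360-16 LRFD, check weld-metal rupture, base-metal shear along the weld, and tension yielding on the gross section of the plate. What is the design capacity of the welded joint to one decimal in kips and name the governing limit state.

43.6 kips (gross-section yield governs)

Weld metal: throat = 0.707×0.3125 = 0.22094 in, L = 2×6.9375 = 13.875 in. φR_n = 0.75 × 0.6 × 80 × 0.22094 × 13.875 = 110.4 kips.
Base metal shear (0.25 in plate): yield φR_n = 1.0×0.6×50×0.25×13.875 = 104.1 kips; rupture φR_n = 0.75×0.6×70×0.25×13.875 = 109.3 kips; take 104.1 kips (yield).
Tension yield (gross): A_g = 3.875×0.25 = 0.96875 in². φR_n = 0.90 × 50 × 0.96875 = 43.6 kips.
Governing: min(110.4, 104.1, 43.6) = 43.6 kips → gross-section yield.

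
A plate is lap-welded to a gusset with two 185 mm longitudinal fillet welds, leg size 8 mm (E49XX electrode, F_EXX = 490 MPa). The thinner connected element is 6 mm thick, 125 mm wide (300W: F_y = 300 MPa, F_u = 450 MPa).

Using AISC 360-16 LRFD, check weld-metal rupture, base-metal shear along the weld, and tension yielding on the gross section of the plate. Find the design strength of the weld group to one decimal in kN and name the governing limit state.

202.5 kN (gross-section yield governs)

Weld metal: throat = 0.707×8 = 5.656 mm, L = 2×185 = 370 mm. φR_n = 0.75 × 0.6 × 490 × 5.656 × 370 = 461.4 kN.
Base metal shear (6 mm plate): yield φR_n = 1.0×0.6×300×6×370 = 399.6 kN; rupture φR_n = 0.75×0.6×450×6×370 = 449.6 kN; take 399.6 kN (yield).
Tension yield (gross): A_g = 125×6 = 750 mm². φR_n = 0.90 × 300 × 750 = 202.5 kN.
Governing: min(461.4, 399.6, 202.5) = 202.5 kN → gross-section yield.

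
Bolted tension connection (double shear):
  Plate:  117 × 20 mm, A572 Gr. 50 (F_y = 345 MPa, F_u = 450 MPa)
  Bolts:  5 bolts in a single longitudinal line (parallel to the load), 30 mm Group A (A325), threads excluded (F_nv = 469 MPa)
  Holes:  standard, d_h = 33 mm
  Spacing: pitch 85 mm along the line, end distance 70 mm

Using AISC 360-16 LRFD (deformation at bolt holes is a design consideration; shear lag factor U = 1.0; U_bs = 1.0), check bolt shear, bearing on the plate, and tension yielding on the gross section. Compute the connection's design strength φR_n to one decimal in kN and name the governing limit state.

Bolt shear: A_b = π(30)²/4 = 706.86 mm². φR_n = 0.75 × 469 × 706.86 × 5 × 2 = 2486.4 kN.
Bearing (20 mm plate, F_u = 450 MPa): end bolts L_c = 70 − 33/2 = 53.5, R_n = min(1.2×53.5×20×450, 2.4×30×20×450) = 577.8 kN/bolt; interior L_c = 85 − 33 = 52, R_n = 561.6 kN/bolt. φR_n = 0.75 × (1×577.8 + 4×561.6) = 2118.2 kN.
Tension yield (gross): A_g = 117×20 = 2340 mm². φR_n = 0.90 × 345 × 2340 = 726.6 kN.
Governing: min(2486.4, 2118.2, 726.6) = 726.6 kN → gross-section yield.

726.6 kN (gross-section yield governs)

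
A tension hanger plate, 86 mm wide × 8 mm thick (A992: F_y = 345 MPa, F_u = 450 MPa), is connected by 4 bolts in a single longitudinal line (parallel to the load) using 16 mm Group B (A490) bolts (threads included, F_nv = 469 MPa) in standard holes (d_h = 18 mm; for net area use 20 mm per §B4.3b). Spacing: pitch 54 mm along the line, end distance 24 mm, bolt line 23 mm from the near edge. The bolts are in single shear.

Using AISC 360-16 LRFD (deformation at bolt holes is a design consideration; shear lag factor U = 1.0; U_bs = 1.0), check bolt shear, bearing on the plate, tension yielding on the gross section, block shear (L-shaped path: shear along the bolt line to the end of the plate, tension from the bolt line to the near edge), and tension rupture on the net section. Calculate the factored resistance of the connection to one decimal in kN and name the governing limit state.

Bolt shear: A_b = π(16)²/4 = 201.06 mm². φR_n = 0.75 × 469 × 201.06 × 4 × 1 = 282.9 kN.
Bearing (8 mm plate, F_u = 450 MPa): end bolts L_c = 24 − 18/2 = 15, R_n = min(1.2×15×8×450, 2.4×16×8×450) = 64.8 kN/bolt; interior L_c = 54 − 18 = 36, R_n = 138.24 kN/bolt. φR_n = 0.75 × (1×64.8 + 3×138.24) = 359.6 kN.
Tension yield (gross): A_g = 86×8 = 688 mm². φR_n = 0.90 × 345 × 688 = 213.6 kN.
Block shear: shear path 1×[24+3×54] = 1×186 mm, A_gv = 1488, A_nv = 1×(186 − 3.5×20)×8 = 928 mm²; tension to near edge: (23 − 0.5×20)×8 = 104 mm². R_n = min(0.6×450×928, 0.6×345×1488) + 1.0×450×104 = min(250.56, 308.02) + 46.8 = 297.36 kN. φR_n = 0.75 × 297.36 = 223.0 kN.
Tension rupture (net): A_n = (86 − 1×20)×8 = 528 mm² (U = 1.0, A_e = A_n). φR_n = 0.75 × 450 × 528 = 178.2 kN.
Governing: min(282.9, 359.6, 213.6, 223.0, 178.2) = 178.2 kN → net-section rupture.

178.2 kN (net-section rupture governs)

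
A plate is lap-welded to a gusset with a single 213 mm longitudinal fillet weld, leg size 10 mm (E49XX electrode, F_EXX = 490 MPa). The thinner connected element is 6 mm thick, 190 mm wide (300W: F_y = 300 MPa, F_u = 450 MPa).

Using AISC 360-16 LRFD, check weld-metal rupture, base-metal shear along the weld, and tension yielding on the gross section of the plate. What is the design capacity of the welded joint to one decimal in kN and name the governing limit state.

Weld metal: throat = 0.707×10 = 7.07 mm, L = 213 mm. φR_n = 0.75 × 0.6 × 490 × 7.07 × 213 = 332.1 kN.
Base metal shear (6 mm plate): yield φR_n = 1.0×0.6×300×6×213 = 230.0 kN; rupture φR_n = 0.75×0.6×450×6×213 = 258.8 kN; take 230.0 kN (yield).
Tension yield (gross): A_g = 190×6 = 1140 mm². φR_n = 0.90 × 300 × 1140 = 307.8 kN.
Governing: min(332.1, 230.0, 307.8) = 230.0 kN → base-metal shear.

230.0 kN (base-metal shear governs)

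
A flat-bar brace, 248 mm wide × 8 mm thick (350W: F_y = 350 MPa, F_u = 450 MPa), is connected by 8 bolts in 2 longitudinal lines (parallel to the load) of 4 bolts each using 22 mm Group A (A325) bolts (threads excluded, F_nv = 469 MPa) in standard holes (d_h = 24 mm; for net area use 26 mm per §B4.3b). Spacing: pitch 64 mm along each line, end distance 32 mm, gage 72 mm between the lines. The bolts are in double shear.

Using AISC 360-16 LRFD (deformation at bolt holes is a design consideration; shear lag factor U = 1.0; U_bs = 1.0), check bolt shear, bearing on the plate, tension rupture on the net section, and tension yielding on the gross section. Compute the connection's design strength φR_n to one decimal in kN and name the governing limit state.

Bolt shear: A_b = π(22)²/4 = 380.13 mm². φR_n = 0.75 × 469 × 380.13 × 8 × 2 = 2139.4 kN.
Bearing (8 mm plate, F_u = 450 MPa): end bolts L_c = 32 − 24/2 = 20, R_n = min(1.2×20×8×450, 2.4×22×8×450) = 86.4 kN/bolt; interior L_c = 64 − 24 = 40, R_n = 172.8 kN/bolt. φR_n = 0.75 × (2×86.4 + 6×172.8) = 907.2 kN.
Tension rupture (net): A_n = (248 − 2×26)×8 = 1568 mm² (U = 1.0, A_e = A_n). φR_n = 0.75 × 450 × 1568 = 529.2 kN.
Tension yield (gross): A_g = 248×8 = 1984 mm². φR_n = 0.90 × 350 × 1984 = 625.0 kN.
Governing: min(2139.4, 907.2, 529.2, 625.0) = 529.2 kN → net-section rupture.

529.2 kN (net-section rupture governs)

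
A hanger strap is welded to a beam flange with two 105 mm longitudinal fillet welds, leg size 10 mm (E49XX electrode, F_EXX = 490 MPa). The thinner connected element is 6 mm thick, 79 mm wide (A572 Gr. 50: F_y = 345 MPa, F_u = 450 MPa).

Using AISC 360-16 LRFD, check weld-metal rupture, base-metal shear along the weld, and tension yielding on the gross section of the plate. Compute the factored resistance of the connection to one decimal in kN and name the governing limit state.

Weld metal: throat = 0.707×10 = 7.07 mm, L = 2×105 = 210 mm. φR_n = 0.75 × 0.6 × 490 × 7.07 × 210 = 327.4 kN.
Base metal shear (6 mm plate): yield φR_n = 1.0×0.6×345×6×210 = 260.8 kN; rupture φR_n = 0.75×0.6×450×6×210 = 255.2 kN; take 255.2 kN (rupture).
Tension yield (gross): A_g = 79×6 = 474 mm². φR_n = 0.90 × 345 × 474 = 147.2 kN.
Governing: min(327.4, 255.2, 147.2) = 147.2 kN → gross-section yield.

147.2 kN (gross-section yield governs)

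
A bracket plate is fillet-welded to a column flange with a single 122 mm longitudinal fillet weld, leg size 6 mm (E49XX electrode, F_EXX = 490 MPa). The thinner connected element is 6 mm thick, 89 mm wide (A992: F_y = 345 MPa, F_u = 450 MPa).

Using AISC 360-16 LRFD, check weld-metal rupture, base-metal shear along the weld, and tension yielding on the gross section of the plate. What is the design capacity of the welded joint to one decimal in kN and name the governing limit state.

Weld metal: throat = 0.707×6 = 4.242 mm, L = 122 mm. φR_n = 0.75 × 0.6 × 490 × 4.242 × 122 = 114.1 kN.
Base metal shear (6 mm plate): yield φR_n = 1.0×0.6×345×6×122 = 151.5 kN; rupture φR_n = 0.75×0.6×450×6×122 = 148.2 kN; take 148.2 kN (rupture).
Tension yield (gross): A_g = 89×6 = 534 mm². φR_n = 0.90 × 345 × 534 = 165.8 kN.
Governing: min(114.1, 148.2, 165.8) = 114.1 kN → weld metal.

114.1 kN (weld metal governs)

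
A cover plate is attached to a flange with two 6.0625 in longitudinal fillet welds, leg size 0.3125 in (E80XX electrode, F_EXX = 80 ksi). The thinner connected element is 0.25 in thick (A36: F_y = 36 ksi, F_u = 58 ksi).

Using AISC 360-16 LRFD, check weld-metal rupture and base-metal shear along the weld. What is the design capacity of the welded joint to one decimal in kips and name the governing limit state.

Weld metal: throat = 0.707×0.3125 = 0.22094 in, L = 2×6.0625 = 12.125 in. φR_n = 0.75 × 0.6 × 80 × 0.22094 × 12.125 = 96.4 kips.
Base metal shear (0.25 in plate): yield φR_n = 1.0×0.6×36×0.25×12.125 = 65.5 kips; rupture φR_n = 0.75×0.6×58×0.25×12.125 = 79.1 kips; take 65.5 kips (yield).
Governing: min(96.4, 65.5) = 65.5 kips → base-metal shear.

65.5 kips (base-metal shear governs)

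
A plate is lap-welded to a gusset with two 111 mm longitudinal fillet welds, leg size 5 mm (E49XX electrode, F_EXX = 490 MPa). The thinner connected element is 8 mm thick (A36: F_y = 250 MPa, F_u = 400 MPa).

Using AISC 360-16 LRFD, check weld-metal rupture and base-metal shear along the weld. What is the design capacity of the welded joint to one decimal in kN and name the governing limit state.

Weld metal: throat = 0.707×5 = 3.535 mm, L = 2×111 = 222 mm. φR_n = 0.75 × 0.6 × 490 × 3.535 × 222 = 173.0 kN.
Base metal shear (8 mm plate): yield φR_n = 1.0×0.6×250×8×222 = 266.4 kN; rupture φR_n = 0.75×0.6×400×8×222 = 319.7 kN; take 266.4 kN (yield).
Governing: min(173.0, 266.4) = 173.0 kN → weld metal.

173.0 kN (weld metal governs)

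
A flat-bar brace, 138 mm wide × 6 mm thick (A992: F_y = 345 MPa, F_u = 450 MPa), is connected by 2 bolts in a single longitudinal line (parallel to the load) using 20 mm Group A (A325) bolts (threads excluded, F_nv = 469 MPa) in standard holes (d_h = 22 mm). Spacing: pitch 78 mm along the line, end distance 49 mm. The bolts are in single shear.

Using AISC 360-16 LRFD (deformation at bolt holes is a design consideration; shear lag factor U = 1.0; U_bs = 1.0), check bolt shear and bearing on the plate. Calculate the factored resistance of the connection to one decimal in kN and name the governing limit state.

189.5 kN (bearing governs)

Bolt shear: A_b = π(20)²/4 = 314.16 mm². φR_n = 0.75 × 469 × 314.16 × 2 × 1 = 221.0 kN.
Bearing (6 mm plate, F_u = 450 MPa): end bolts L_c = 49 − 22/2 = 38, R_n = min(1.2×38×6×450, 2.4×20×6×450) = 123.12 kN/bolt; interior L_c = 78 − 22 = 56, R_n = 129.6 kN/bolt. φR_n = 0.75 × (1×123.12 + 1×129.6) = 189.5 kN.
Governing: min(221.0, 189.5) = 189.5 kN → bearing.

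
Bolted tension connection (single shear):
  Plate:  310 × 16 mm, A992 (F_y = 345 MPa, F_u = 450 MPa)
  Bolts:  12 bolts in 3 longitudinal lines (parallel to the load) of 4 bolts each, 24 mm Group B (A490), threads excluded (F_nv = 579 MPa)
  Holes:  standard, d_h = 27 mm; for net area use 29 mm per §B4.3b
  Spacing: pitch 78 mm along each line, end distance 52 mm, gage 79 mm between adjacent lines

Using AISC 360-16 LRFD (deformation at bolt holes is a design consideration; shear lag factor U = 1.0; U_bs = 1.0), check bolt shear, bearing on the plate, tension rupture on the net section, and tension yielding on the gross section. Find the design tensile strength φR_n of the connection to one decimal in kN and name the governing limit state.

Bolt shear: A_b = π(24)²/4 = 452.39 mm². φR_n = 0.75 × 579 × 452.39 × 12 × 1 = 2357.4 kN.
Bearing (16 mm plate, F_u = 450 MPa): end bolts L_c = 52 − 27/2 = 38.5, R_n = min(1.2×38.5×16×450, 2.4×24×16×450) = 332.64 kN/bolt; interior L_c = 78 − 27 = 51, R_n = 414.72 kN/bolt. φR_n = 0.75 × (3×332.64 + 9×414.72) = 3547.8 kN.
Tension rupture (net): A_n = (310 − 3×29)×16 = 3568 mm² (U = 1.0, A_e = A_n). φR_n = 0.75 × 450 × 3568 = 1204.2 kN.
Tension yield (gross): A_g = 310×16 = 4960 mm². φR_n = 0.90 × 345 × 4960 = 1540.1 kN.
Governing: min(2357.4, 3547.8, 1204.2, 1540.1) = 1204.2 kN → net-section rupture.

1204.2 kN (net-section rupture governs)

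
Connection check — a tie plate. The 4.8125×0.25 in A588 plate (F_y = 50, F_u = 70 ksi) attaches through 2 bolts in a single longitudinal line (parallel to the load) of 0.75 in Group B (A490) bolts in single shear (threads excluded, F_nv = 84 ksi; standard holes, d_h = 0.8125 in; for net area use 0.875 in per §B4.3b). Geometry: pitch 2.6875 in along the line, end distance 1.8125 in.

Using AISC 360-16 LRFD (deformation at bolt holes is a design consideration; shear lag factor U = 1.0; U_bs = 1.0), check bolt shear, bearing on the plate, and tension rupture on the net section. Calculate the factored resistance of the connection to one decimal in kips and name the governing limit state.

45.8 kips (bearing governs)

Bolt shear: A_b = π(0.75)²/4 = 0.44179 in². φR_n = 0.75 × 84 × 0.44179 × 2 × 1 = 55.7 kips.
Bearing (0.25 in plate, F_u = 70 ksi): end bolts L_c = 1.8125 − 0.8125/2 = 1.40625, R_n = min(1.2×1.40625×0.25×70, 2.4×0.75×0.25×70) = 29.531 kips/bolt; interior L_c = 2.6875 − 0.8125 = 1.875, R_n = 31.5 kips/bolt. φR_n = 0.75 × (1×29.531 + 1×31.5) = 45.8 kips.
Tension rupture (net): A_n = (4.8125 − 1×0.875)×0.25 = 0.98438 in² (U = 1.0, A_e = A_n). φR_n = 0.75 × 70 × 0.98438 = 51.7 kips.
Governing: min(55.7, 45.8, 51.7) = 45.8 kips → bearing.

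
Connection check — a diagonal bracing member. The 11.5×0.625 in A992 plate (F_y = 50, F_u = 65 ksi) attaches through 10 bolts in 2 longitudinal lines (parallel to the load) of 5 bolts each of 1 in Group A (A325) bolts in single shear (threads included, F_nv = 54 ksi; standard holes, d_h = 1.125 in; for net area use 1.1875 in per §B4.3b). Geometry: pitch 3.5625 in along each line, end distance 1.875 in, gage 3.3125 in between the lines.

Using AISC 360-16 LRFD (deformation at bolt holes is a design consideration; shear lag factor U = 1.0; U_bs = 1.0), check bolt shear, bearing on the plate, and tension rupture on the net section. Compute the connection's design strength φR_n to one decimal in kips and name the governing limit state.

Bolt shear: A_b = π(1)²/4 = 0.7854 in². φR_n = 0.75 × 54 × 0.7854 × 10 × 1 = 318.1 kips.
Bearing (0.625 in plate, F_u = 65 ksi): end bolts L_c = 1.875 − 1.125/2 = 1.3125, R_n = min(1.2×1.3125×0.625×65, 2.4×1×0.625×65) = 63.984 kips/bolt; interior L_c = 3.5625 − 1.125 = 2.4375, R_n = 97.5 kips/bolt. φR_n = 0.75 × (2×63.984 + 8×97.5) = 681.0 kips.
Tension rupture (net): A_n = (11.5 − 2×1.1875)×0.625 = 5.7031 in² (U = 1.0, A_e = A_n). φR_n = 0.75 × 65 × 5.7031 = 278.0 kips.
Governing: min(318.1, 681.0, 278.0) = 278.0 kips → net-section rupture.

278.0 kips (net-section rupture governs)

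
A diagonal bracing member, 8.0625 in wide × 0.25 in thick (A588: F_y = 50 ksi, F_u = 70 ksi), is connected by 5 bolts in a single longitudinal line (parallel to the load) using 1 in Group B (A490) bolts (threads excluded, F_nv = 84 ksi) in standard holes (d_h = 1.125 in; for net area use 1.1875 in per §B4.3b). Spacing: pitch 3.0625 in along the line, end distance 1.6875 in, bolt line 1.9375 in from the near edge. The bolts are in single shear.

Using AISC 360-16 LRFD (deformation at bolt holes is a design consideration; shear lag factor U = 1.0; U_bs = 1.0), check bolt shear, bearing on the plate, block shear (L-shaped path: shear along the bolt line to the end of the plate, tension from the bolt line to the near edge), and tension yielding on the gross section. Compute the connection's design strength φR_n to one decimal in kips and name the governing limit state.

Bolt shear: A_b = π(1)²/4 = 0.7854 in². φR_n = 0.75 × 84 × 0.7854 × 5 × 1 = 247.4 kips.
Bearing (0.25 in plate, F_u = 70 ksi): end bolts L_c = 1.6875 − 1.125/2 = 1.125, R_n = min(1.2×1.125×0.25×70, 2.4×1×0.25×70) = 23.625 kips/bolt; interior L_c = 3.0625 − 1.125 = 1.9375, R_n = 40.688 kips/bolt. φR_n = 0.75 × (1×23.625 + 4×40.688) = 139.8 kips.
Block shear: shear path 1×[1.6875+4×3.0625] = 1×13.9375 in, A_gv = 3.4844, A_nv = 1×(13.9375 − 4.5×1.1875)×0.25 = 2.1484 in²; tension to near edge: (1.9375 − 0.5×1.1875)×0.25 = 0.33594 in². R_n = min(0.6×70×2.1484, 0.6×50×3.4844) + 1.0×70×0.33594 = min(90.233, 104.53) + 23.516 = 113.75 kips. φR_n = 0.75 × 113.75 = 85.3 kips.
Tension yield (gross): A_g = 8.0625×0.25 = 2.0156 in². φR_n = 0.90 × 50 × 2.0156 = 90.7 kips.
Governing: min(247.4, 139.8, 85.3, 90.7) = 85.3 kips → block shear.

85.3 kips (block shear governs)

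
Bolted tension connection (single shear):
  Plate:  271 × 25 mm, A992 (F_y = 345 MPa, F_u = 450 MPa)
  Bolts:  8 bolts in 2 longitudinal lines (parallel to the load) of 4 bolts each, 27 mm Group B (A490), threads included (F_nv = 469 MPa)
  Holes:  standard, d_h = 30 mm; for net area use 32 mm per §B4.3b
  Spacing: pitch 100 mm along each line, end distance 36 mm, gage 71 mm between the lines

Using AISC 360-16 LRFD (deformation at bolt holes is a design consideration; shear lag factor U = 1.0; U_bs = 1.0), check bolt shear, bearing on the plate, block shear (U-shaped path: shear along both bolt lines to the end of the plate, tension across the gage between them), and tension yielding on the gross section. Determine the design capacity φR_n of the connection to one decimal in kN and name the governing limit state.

1611.2 kN (bolt shear governs)

Bolt shear: A_b = π(27)²/4 = 572.56 mm². φR_n = 0.75 × 469 × 572.56 × 8 × 1 = 1611.2 kN.
Bearing (25 mm plate, F_u = 450 MPa): end bolts L_c = 36 − 30/2 = 21, R_n = min(1.2×21×25×450, 2.4×27×25×450) = 283.5 kN/bolt; interior L_c = 100 − 30 = 70, R_n = 729 kN/bolt. φR_n = 0.75 × (2×283.5 + 6×729) = 3705.8 kN.
Block shear: shear path 2×[36+3×100] = 2×336 mm, A_gv = 16800, A_nv = 2×(336 − 3.5×32)×25 = 11200 mm²; tension across gage: (71 − 1×32)×25 = 975 mm². R_n = min(0.6×450×11200, 0.6×345×16800) + 1.0×450×975 = min(3024, 3477.6) + 438.75 = 3462.8 kN. φR_n = 0.75 × 3462.8 = 2597.1 kN.
Tension yield (gross): A_g = 271×25 = 6775 mm². φR_n = 0.90 × 345 × 6775 = 2103.6 kN.
Governing: min(1611.2, 3705.8, 2597.1, 2103.6) = 1611.2 kN → bolt shear.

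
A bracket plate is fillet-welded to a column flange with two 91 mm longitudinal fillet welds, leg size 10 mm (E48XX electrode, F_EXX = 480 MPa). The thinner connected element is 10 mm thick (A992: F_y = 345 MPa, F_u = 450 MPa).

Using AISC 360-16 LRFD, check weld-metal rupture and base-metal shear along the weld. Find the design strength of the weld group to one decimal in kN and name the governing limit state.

277.9 kN (weld metal governs)

Weld metal: throat = 0.707×10 = 7.07 mm, L = 2×91 = 182 mm. φR_n = 0.75 × 0.6 × 480 × 7.07 × 182 = 277.9 kN.
Base metal shear (10 mm plate): yield φR_n = 1.0×0.6×345×10×182 = 376.7 kN; rupture φR_n = 0.75×0.6×450×10×182 = 368.6 kN; take 368.6 kN (rupture).
Governing: min(277.9, 368.6) = 277.9 kN → weld metal.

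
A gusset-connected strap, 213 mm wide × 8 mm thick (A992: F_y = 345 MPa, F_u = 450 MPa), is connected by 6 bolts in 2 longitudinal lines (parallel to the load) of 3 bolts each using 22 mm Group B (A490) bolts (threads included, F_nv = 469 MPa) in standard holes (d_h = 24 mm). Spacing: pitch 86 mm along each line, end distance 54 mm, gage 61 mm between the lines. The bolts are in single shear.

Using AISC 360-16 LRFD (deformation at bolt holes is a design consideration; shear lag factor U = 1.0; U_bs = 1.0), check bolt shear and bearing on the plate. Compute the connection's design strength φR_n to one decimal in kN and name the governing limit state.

802.3 kN (bolt shear governs)

Bolt shear: A_b = π(22)²/4 = 380.13 mm². φR_n = 0.75 × 469 × 380.13 × 6 × 1 = 802.3 kN.
Bearing (8 mm plate, F_u = 450 MPa): end bolts L_c = 54 − 24/2 = 42, R_n = min(1.2×42×8×450, 2.4×22×8×450) = 181.44 kN/bolt; interior L_c = 86 − 24 = 62, R_n = 190.08 kN/bolt. φR_n = 0.75 × (2×181.44 + 4×190.08) = 842.4 kN.
Governing: min(802.3, 842.4) = 802.3 kN → bolt shear.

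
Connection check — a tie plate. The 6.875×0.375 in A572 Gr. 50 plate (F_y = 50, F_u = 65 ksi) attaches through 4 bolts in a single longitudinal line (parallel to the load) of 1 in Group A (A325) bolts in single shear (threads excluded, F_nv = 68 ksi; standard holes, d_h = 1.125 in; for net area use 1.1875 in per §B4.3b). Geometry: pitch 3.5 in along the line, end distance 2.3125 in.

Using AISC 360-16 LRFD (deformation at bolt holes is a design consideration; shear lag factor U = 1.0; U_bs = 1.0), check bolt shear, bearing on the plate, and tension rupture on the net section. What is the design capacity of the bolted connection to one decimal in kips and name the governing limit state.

104.0 kips (net-section rupture governs)

Bolt shear: A_b = π(1)²/4 = 0.7854 in². φR_n = 0.75 × 68 × 0.7854 × 4 × 1 = 160.2 kips.
Bearing (0.375 in plate, F_u = 65 ksi): end bolts L_c = 2.3125 − 1.125/2 = 1.75, R_n = min(1.2×1.75×0.375×65, 2.4×1×0.375×65) = 51.188 kips/bolt; interior L_c = 3.5 − 1.125 = 2.375, R_n = 58.5 kips/bolt. φR_n = 0.75 × (1×51.188 + 3×58.5) = 170.0 kips.
Tension rupture (net): A_n = (6.875 − 1×1.1875)×0.375 = 2.1328 in² (U = 1.0, A_e = A_n). φR_n = 0.75 × 65 × 2.1328 = 104.0 kips.
Governing: min(160.2, 170.0, 104.0) = 104.0 kips → net-section rupture.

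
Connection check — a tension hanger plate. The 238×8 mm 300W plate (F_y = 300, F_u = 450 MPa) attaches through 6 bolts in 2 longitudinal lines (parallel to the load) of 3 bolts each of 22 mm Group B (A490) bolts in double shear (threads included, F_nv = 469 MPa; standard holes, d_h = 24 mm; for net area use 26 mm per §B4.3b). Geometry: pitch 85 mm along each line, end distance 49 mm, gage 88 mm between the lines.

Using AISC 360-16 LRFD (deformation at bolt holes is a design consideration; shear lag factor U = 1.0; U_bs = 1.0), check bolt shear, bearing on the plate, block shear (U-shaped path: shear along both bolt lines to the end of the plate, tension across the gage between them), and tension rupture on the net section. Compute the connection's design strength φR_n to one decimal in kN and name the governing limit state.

502.2 kN (net-section rupture governs)

Bolt shear: A_b = π(22)²/4 = 380.13 mm². φR_n = 0.75 × 469 × 380.13 × 6 × 2 = 1604.5 kN.
Bearing (8 mm plate, F_u = 450 MPa): end bolts L_c = 49 − 24/2 = 37, R_n = min(1.2×37×8×450, 2.4×22×8×450) = 159.84 kN/bolt; interior L_c = 85 − 24 = 61, R_n = 190.08 kN/bolt. φR_n = 0.75 × (2×159.84 + 4×190.08) = 810.0 kN.
Block shear: shear path 2×[49+2×85] = 2×219 mm, A_gv = 3504, A_nv = 2×(219 − 2.5×26)×8 = 2464 mm²; tension across gage: (88 − 1×26)×8 = 496 mm². R_n = min(0.6×450×2464, 0.6×300×3504) + 1.0×450×496 = min(665.28, 630.72) + 223.2 = 853.92 kN. φR_n = 0.75 × 853.92 = 640.4 kN.
Tension rupture (net): A_n = (238 − 2×26)×8 = 1488 mm² (U = 1.0, A_e = A_n). φR_n = 0.75 × 450 × 1488 = 502.2 kN.
Governing: min(1604.5, 810.0, 640.4, 502.2) = 502.2 kN → net-section rupture.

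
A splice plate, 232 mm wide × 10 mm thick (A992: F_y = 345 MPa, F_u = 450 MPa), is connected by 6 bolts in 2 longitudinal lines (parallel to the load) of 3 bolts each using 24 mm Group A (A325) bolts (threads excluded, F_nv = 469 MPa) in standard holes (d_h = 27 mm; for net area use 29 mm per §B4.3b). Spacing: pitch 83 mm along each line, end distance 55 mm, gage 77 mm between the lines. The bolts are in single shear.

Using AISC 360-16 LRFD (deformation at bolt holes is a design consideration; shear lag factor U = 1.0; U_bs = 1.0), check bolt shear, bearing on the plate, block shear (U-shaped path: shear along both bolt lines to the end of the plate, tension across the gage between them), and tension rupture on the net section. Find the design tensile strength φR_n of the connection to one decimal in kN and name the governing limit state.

587.3 kN (net-section rupture governs)

Bolt shear: A_b = π(24)²/4 = 452.39 mm². φR_n = 0.75 × 469 × 452.39 × 6 × 1 = 954.8 kN.
Bearing (10 mm plate, F_u = 450 MPa): end bolts L_c = 55 − 27/2 = 41.5, R_n = min(1.2×41.5×10×450, 2.4×24×10×450) = 224.1 kN/bolt; interior L_c = 83 − 27 = 56, R_n = 259.2 kN/bolt. φR_n = 0.75 × (2×224.1 + 4×259.2) = 1113.8 kN.
Block shear: shear path 2×[55+2×83] = 2×221 mm, A_gv = 4420, A_nv = 2×(221 − 2.5×29)×10 = 2970 mm²; tension across gage: (77 − 1×29)×10 = 480 mm². R_n = min(0.6×450×2970, 0.6×345×4420) + 1.0×450×480 = min(801.9, 914.94) + 216 = 1017.9 kN. φR_n = 0.75 × 1017.9 = 763.4 kN.
Tension rupture (net): A_n = (232 − 2×29)×10 = 1740 mm² (U = 1.0, A_e = A_n). φR_n = 0.75 × 450 × 1740 = 587.3 kN.
Governing: min(954.8, 1113.8, 763.4, 587.3) = 587.3 kN → net-section rupture.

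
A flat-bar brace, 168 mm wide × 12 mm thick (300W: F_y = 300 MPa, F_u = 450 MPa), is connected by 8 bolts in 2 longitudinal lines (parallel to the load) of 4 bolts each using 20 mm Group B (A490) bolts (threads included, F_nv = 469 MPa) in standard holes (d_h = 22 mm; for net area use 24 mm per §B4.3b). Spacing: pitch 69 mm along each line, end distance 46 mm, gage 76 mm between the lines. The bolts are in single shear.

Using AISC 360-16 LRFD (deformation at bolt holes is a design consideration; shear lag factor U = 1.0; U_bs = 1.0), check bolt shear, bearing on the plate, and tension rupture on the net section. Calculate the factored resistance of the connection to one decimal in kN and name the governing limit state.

Bolt shear: A_b = π(20)²/4 = 314.16 mm². φR_n = 0.75 × 469 × 314.16 × 8 × 1 = 884.0 kN.
Bearing (12 mm plate, F_u = 450 MPa): end bolts L_c = 46 − 22/2 = 35, R_n = min(1.2×35×12×450, 2.4×20×12×450) = 226.8 kN/bolt; interior L_c = 69 − 22 = 47, R_n = 259.2 kN/bolt. φR_n = 0.75 × (2×226.8 + 6×259.2) = 1506.6 kN.
Tension rupture (net): A_n = (168 − 2×24)×12 = 1440 mm² (U = 1.0, A_e = A_n). φR_n = 0.75 × 450 × 1440 = 486.0 kN.
Governing: min(884.0, 1506.6, 486.0) = 486.0 kN → net-section rupture.

486.0 kN (net-section rupture governs)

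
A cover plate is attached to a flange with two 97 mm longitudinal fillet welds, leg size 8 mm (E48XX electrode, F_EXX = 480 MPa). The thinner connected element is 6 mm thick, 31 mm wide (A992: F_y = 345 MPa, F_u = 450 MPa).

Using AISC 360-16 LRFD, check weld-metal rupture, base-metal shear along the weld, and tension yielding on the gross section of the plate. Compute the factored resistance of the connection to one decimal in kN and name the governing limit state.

Weld metal: throat = 0.707×8 = 5.656 mm, L = 2×97 = 194 mm. φR_n = 0.75 × 0.6 × 480 × 5.656 × 194 = 237.0 kN.
Base metal shear (6 mm plate): yield φR_n = 1.0×0.6×345×6×194 = 240.9 kN; rupture φR_n = 0.75×0.6×450×6×194 = 235.7 kN; take 235.7 kN (rupture).
Tension yield (gross): A_g = 31×6 = 186 mm². φR_n = 0.90 × 345 × 186 = 57.8 kN.
Governing: min(237.0, 235.7, 57.8) = 57.8 kN → gross-section yield.

57.8 kN (gross-section yield governs)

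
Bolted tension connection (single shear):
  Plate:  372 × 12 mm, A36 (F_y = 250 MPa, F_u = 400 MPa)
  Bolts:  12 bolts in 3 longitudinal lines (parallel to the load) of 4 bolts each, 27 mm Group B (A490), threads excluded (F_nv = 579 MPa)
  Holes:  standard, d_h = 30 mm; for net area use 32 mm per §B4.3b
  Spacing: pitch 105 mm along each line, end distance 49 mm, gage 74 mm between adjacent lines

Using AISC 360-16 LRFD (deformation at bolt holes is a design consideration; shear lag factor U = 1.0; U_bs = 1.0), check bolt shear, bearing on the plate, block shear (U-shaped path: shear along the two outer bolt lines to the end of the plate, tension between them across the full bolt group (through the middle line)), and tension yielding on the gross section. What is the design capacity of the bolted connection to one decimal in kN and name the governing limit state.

1004.4 kN (gross-section yield governs)

Bolt shear: A_b = π(27)²/4 = 572.56 mm². φR_n = 0.75 × 579 × 572.56 × 12 × 1 = 2983.6 kN.
Bearing (12 mm plate, F_u = 400 MPa): end bolts L_c = 49 − 30/2 = 34, R_n = min(1.2×34×12×400, 2.4×27×12×400) = 195.84 kN/bolt; interior L_c = 105 − 30 = 75, R_n = 311.04 kN/bolt. φR_n = 0.75 × (3×195.84 + 9×311.04) = 2540.2 kN.
Block shear: shear path 2×[49+3×105] = 2×364 mm, A_gv = 8736, A_nv = 2×(364 − 3.5×32)×12 = 6048 mm²; tension across gage: (148 − 2×32)×12 = 1008 mm². R_n = min(0.6×400×6048, 0.6×250×8736) + 1.0×400×1008 = min(1451.5, 1310.4) + 403.2 = 1713.6 kN. φR_n = 0.75 × 1713.6 = 1285.2 kN.
Tension yield (gross): A_g = 372×12 = 4464 mm². φR_n = 0.90 × 250 × 4464 = 1004.4 kN.
Governing: min(2983.6, 2540.2, 1285.2, 1004.4) = 1004.4 kN → gross-section yield.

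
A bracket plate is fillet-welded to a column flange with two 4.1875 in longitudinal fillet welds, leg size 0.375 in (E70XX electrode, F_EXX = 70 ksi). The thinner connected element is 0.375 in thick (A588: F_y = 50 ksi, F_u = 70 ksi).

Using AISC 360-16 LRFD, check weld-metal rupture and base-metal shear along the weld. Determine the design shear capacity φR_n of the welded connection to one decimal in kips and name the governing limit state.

Weld metal: throat = 0.707×0.375 = 0.26513 in, L = 2×4.1875 = 8.375 in. φR_n = 0.75 × 0.6 × 70 × 0.26513 × 8.375 = 69.9 kips.
Base metal shear (0.375 in plate): yield φR_n = 1.0×0.6×50×0.375×8.375 = 94.2 kips; rupture φR_n = 0.75×0.6×70×0.375×8.375 = 98.9 kips; take 94.2 kips (yield).
Governing: min(69.9, 94.2) = 69.9 kips → weld metal.

69.9 kips (weld metal governs)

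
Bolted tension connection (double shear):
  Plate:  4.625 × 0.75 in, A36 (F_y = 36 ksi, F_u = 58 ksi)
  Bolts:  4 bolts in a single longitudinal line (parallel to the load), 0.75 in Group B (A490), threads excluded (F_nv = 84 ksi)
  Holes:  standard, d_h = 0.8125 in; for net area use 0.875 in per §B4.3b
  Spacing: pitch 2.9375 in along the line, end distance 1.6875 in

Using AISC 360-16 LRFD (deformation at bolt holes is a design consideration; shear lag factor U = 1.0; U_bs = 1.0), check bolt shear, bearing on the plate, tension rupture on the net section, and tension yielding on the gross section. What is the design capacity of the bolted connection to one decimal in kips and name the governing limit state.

Bolt shear: A_b = π(0.75)²/4 = 0.44179 in². φR_n = 0.75 × 84 × 0.44179 × 4 × 2 = 222.7 kips.
Bearing (0.75 in plate, F_u = 58 ksi): end bolts L_c = 1.6875 − 0.8125/2 = 1.28125, R_n = min(1.2×1.28125×0.75×58, 2.4×0.75×0.75×58) = 66.881 kips/bolt; interior L_c = 2.9375 − 0.8125 = 2.125, R_n = 78.3 kips/bolt. φR_n = 0.75 × (1×66.881 + 3×78.3) = 226.3 kips.
Tension rupture (net): A_n = (4.625 − 1×0.875)×0.75 = 2.8125 in² (U = 1.0, A_e = A_n). φR_n = 0.75 × 58 × 2.8125 = 122.3 kips.
Tension yield (gross): A_g = 4.625×0.75 = 3.4688 in². φR_n = 0.90 × 36 × 3.4688 = 112.4 kips.
Governing: min(222.7, 226.3, 122.3, 112.4) = 112.4 kips → gross-section yield.

112.4 kips (gross-section yield governs)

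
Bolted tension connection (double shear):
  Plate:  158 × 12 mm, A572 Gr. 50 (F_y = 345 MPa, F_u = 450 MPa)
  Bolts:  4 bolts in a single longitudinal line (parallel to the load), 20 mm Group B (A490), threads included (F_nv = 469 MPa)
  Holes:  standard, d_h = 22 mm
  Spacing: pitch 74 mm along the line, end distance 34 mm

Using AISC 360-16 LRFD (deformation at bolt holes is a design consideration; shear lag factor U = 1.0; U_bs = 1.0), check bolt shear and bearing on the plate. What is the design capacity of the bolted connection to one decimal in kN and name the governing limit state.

695.0 kN (bearing governs)

Bolt shear: A_b = π(20)²/4 = 314.16 mm². φR_n = 0.75 × 469 × 314.16 × 4 × 2 = 884.0 kN.
Bearing (12 mm plate, F_u = 450 MPa): end bolts L_c = 34 − 22/2 = 23, R_n = min(1.2×23×12×450, 2.4×20×12×450) = 149.04 kN/bolt; interior L_c = 74 − 22 = 52, R_n = 259.2 kN/bolt. φR_n = 0.75 × (1×149.04 + 3×259.2) = 695.0 kN.
Governing: min(884.0, 695.0) = 695.0 kN → bearing.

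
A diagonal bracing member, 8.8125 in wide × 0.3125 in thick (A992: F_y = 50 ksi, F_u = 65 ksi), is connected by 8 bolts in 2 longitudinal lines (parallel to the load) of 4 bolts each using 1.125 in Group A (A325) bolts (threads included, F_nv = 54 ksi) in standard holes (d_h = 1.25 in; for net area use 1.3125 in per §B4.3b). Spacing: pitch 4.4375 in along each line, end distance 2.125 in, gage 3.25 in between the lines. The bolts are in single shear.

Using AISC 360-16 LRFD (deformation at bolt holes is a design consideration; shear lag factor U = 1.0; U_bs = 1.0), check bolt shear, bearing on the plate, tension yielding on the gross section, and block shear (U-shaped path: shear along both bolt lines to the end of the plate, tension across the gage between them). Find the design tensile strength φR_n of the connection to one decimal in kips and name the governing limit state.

Bolt shear: A_b = π(1.125)²/4 = 0.99402 in². φR_n = 0.75 × 54 × 0.99402 × 8 × 1 = 322.1 kips.
Bearing (0.3125 in plate, F_u = 65 ksi): end bolts L_c = 2.125 − 1.25/2 = 1.5, R_n = min(1.2×1.5×0.3125×65, 2.4×1.125×0.3125×65) = 36.563 kips/bolt; interior L_c = 4.4375 − 1.25 = 3.1875, R_n = 54.844 kips/bolt. φR_n = 0.75 × (2×36.563 + 6×54.844) = 301.6 kips.
Tension yield (gross): A_g = 8.8125×0.3125 = 2.7539 in². φR_n = 0.90 × 50 × 2.7539 = 123.9 kips.
Block shear: shear path 2×[2.125+3×4.4375] = 2×15.4375 in, A_gv = 9.6484, A_nv = 2×(15.4375 − 3.5×1.3125)×0.3125 = 6.7773 in²; tension across gage: (3.25 − 1×1.3125)×0.3125 = 0.60547 in². R_n = min(0.6×65×6.7773, 0.6×50×9.6484) + 1.0×65×0.60547 = min(264.31, 289.45) + 39.356 = 303.67 kips. φR_n = 0.75 × 303.67 = 227.8 kips.
Governing: min(322.1, 301.6, 123.9, 227.8) = 123.9 kips → gross-section yield.

123.9 kips (gross-section yield governs)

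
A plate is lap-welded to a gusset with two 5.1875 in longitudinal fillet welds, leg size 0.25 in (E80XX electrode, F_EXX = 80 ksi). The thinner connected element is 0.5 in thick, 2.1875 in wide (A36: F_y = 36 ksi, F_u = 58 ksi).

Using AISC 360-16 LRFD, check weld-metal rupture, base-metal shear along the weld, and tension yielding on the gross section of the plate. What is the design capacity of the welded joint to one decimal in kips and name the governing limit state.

Weld metal: throat = 0.707×0.25 = 0.17675 in, L = 2×5.1875 = 10.375 in. φR_n = 0.75 × 0.6 × 80 × 0.17675 × 10.375 = 66.0 kips.
Base metal shear (0.5 in plate): yield φR_n = 1.0×0.6×36×0.5×10.375 = 112.1 kips; rupture φR_n = 0.75×0.6×58×0.5×10.375 = 135.4 kips; take 112.1 kips (yield).
Tension yield (gross): A_g = 2.1875×0.5 = 1.0938 in². φR_n = 0.90 × 36 × 1.0938 = 35.4 kips.
Governing: min(66.0, 112.1, 35.4) = 35.4 kips → gross-section yield.

35.4 kips (gross-section yield governs)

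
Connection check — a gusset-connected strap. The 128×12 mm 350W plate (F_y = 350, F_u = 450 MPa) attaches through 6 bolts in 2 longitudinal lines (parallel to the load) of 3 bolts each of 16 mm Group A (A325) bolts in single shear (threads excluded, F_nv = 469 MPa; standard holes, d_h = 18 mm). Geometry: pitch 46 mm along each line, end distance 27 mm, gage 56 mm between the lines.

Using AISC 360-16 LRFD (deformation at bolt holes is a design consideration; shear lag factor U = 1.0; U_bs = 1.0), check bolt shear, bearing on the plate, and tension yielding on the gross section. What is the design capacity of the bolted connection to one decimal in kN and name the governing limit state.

Bolt shear: A_b = π(16)²/4 = 201.06 mm². φR_n = 0.75 × 469 × 201.06 × 6 × 1 = 424.3 kN.
Bearing (12 mm plate, F_u = 450 MPa): end bolts L_c = 27 − 18/2 = 18, R_n = min(1.2×18×12×450, 2.4×16×12×450) = 116.64 kN/bolt; interior L_c = 46 − 18 = 28, R_n = 181.44 kN/bolt. φR_n = 0.75 × (2×116.64 + 4×181.44) = 719.3 kN.
Tension yield (gross): A_g = 128×12 = 1536 mm². φR_n = 0.90 × 350 × 1536 = 483.8 kN.
Governing: min(424.3, 719.3, 483.8) = 424.3 kN → bolt shear.

424.3 kN (bolt shear governs)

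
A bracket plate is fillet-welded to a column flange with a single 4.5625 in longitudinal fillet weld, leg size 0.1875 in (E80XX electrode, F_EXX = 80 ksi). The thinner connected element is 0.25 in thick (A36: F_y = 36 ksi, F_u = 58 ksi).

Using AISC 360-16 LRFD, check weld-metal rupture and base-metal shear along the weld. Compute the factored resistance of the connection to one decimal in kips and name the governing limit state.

Weld metal: throat = 0.707×0.1875 = 0.13256 in, L = 4.5625 in. φR_n = 0.75 × 0.6 × 80 × 0.13256 × 4.5625 = 21.8 kips.
Base metal shear (0.25 in plate): yield φR_n = 1.0×0.6×36×0.25×4.5625 = 24.6 kips; rupture φR_n = 0.75×0.6×58×0.25×4.5625 = 29.8 kips; take 24.6 kips (yield).
Governing: min(21.8, 24.6) = 21.8 kips → weld metal.

21.8 kips (weld metal governs)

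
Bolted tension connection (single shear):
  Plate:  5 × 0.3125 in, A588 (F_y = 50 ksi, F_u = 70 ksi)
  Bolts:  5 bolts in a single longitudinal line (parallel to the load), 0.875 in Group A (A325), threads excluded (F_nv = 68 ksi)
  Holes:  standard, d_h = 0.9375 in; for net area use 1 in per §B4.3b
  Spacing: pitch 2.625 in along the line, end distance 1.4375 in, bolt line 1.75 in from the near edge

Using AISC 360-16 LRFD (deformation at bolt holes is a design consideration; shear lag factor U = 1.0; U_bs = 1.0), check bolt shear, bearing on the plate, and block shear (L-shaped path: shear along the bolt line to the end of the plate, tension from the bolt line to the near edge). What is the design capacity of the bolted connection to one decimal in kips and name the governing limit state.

93.7 kips (block shear governs)

Bolt shear: A_b = π(0.875)²/4 = 0.60132 in². φR_n = 0.75 × 68 × 0.60132 × 5 × 1 = 153.3 kips.
Bearing (0.3125 in plate, F_u = 70 ksi): end bolts L_c = 1.4375 − 0.9375/2 = 0.96875, R_n = min(1.2×0.96875×0.3125×70, 2.4×0.875×0.3125×70) = 25.43 kips/bolt; interior L_c = 2.625 − 0.9375 = 1.6875, R_n = 44.297 kips/bolt. φR_n = 0.75 × (1×25.43 + 4×44.297) = 152.0 kips.
Block shear: shear path 1×[1.4375+4×2.625] = 1×11.9375 in, A_gv = 3.7305, A_nv = 1×(11.9375 − 4.5×1)×0.3125 = 2.3242 in²; tension to near edge: (1.75 − 0.5×1)×0.3125 = 0.39063 in². R_n = min(0.6×70×2.3242, 0.6×50×3.7305) + 1.0×70×0.39063 = min(97.616, 111.92) + 27.344 = 124.96 kips. φR_n = 0.75 × 124.96 = 93.7 kips.
Governing: min(153.3, 152.0, 93.7) = 93.7 kips → block shear.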